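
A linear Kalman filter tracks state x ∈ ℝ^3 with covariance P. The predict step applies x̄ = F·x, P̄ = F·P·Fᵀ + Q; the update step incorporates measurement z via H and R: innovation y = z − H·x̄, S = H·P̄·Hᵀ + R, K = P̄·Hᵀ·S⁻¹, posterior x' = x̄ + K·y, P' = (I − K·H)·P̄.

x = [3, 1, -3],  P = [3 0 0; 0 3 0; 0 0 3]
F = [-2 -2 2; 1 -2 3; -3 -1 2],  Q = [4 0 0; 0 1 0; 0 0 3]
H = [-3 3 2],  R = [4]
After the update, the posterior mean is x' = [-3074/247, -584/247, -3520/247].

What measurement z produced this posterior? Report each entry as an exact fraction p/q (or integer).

z = [2]

x̄ = F·x = [-14, -8, -16]
P̄ = F·P·Fᵀ + Q = [40 24 36; 24 43 15; 36 15 45]
S = H·P̄·Hᵀ + R = [247]
K = P̄·Hᵀ·S⁻¹ = [24/247; 87/247; 27/247]
x' − x̄ = [384/247, 1392/247, 432/247] = K·y
y = (KᵀK)⁻¹·Kᵀ·(x' − x̄) = [16]
z = y + H·x̄ = [16] + [-14] = [2]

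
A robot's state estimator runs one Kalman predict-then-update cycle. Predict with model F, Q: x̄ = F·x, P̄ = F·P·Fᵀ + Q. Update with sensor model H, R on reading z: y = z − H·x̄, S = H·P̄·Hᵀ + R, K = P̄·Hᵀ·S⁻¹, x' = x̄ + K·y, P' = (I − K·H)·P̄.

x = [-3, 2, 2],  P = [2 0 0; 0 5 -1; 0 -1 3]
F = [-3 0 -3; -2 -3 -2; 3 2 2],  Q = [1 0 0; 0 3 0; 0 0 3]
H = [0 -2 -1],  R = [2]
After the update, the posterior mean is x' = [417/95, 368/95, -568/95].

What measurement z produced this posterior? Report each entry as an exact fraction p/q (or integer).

x̄ = F·x = [3, -4, -1]
P̄ = F·P·Fᵀ + Q = [46 21 -30; 21 56 -44; -30 -44 45]
S = H·P̄·Hᵀ + R = [95]
K = P̄·Hᵀ·S⁻¹ = [-12/95; -68/95; 43/95]
x' − x̄ = [132/95, 748/95, -473/95] = K·y
y = (KᵀK)⁻¹·Kᵀ·(x' − x̄) = [-11]
z = y + H·x̄ = [-11] + [9] = [-2]

z = [-2]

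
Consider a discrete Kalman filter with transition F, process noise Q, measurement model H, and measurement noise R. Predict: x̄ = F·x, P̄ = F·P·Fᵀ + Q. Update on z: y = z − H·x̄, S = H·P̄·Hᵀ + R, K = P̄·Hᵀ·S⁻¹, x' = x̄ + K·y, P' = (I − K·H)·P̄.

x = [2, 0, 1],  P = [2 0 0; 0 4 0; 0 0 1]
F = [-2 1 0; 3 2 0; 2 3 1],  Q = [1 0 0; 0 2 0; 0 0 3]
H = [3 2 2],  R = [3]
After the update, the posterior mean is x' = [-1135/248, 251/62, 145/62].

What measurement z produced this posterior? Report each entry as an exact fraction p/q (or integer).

z = [-1]

x̄ = F·x = [-4, 6, 5]
P̄ = F·P·Fᵀ + Q = [13 -4 4; -4 36 36; 4 36 48]
S = H·P̄·Hᵀ + R = [744]
K = P̄·Hᵀ·S⁻¹ = [13/248; 11/62; 15/62]
x' − x̄ = [-143/248, -121/62, -165/62] = K·y
y = (KᵀK)⁻¹·Kᵀ·(x' − x̄) = [-11]
z = y + H·x̄ = [-11] + [10] = [-1]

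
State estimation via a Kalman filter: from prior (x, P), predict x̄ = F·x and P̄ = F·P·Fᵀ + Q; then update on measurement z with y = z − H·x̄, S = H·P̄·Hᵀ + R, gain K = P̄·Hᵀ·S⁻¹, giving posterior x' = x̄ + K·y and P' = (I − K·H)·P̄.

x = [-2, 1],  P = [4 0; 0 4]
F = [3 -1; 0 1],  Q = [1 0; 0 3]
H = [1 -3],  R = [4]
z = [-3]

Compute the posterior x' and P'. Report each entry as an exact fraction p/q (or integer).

x̄ = F·x = [-7, 1]
P̄ = F·P·Fᵀ + Q = [41 -4; -4 7]
y = z − H·x̄ = [7]
S = H·P̄·Hᵀ + R = [132]
K = P̄·Hᵀ·S⁻¹ = [53/132; -25/132]
x' = x̄ + K·y = [-553/132, -43/132]
P' = (I − K·H)·P̄ = [2603/132 797/132; 797/132 299/132]

x' = [-553/132, -43/132]
P' = [2603/132 797/132; 797/132 299/132]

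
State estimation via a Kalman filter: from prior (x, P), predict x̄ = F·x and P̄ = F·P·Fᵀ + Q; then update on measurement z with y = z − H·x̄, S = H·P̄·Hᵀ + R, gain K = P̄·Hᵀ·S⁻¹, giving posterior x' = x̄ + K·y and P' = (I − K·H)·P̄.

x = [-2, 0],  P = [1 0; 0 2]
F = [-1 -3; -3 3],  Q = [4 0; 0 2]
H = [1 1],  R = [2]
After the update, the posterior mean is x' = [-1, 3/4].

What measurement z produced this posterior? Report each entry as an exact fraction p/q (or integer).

z = [-1]

x̄ = F·x = [2, 6]
P̄ = F·P·Fᵀ + Q = [23 -15; -15 29]
S = H·P̄·Hᵀ + R = [24]
K = P̄·Hᵀ·S⁻¹ = [1/3; 7/12]
x' − x̄ = [-3, -21/4] = K·y
y = (KᵀK)⁻¹·Kᵀ·(x' − x̄) = [-9]
z = y + H·x̄ = [-9] + [8] = [-1]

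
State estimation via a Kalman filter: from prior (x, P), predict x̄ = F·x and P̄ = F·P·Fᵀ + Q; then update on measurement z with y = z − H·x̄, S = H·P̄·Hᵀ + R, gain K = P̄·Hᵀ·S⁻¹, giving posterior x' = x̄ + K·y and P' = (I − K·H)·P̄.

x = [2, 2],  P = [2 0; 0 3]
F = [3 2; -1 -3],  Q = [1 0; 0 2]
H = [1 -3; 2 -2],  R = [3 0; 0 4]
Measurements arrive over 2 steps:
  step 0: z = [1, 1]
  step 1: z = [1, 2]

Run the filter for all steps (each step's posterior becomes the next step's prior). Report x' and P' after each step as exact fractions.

step 0: x̄ = F·x = [10, -8]
step 0: P̄ = F·P·Fᵀ + Q = [31 -24; -24 31]
step 0: y = z − H·x̄ = [-33, -35]
step 0: S = H·P̄·Hᵀ + R = [457 440; 440 444]
step 0: K = P̄·Hᵀ·S⁻¹ = [-667/2327 2475/4654; -887/2327 605/4654]
step 0: x' = x̄ + K·y = [3937/4654, 135/4654]
step 0: P' = (I − K·H)·P̄ = [4713/2327 2238/2327; 2238/2327 1633/2327]
step 1: x̄ = F·x = [12081/4654, -167/179]
step 1: P̄ = F·P·Fᵀ + Q = [78132/2327 -3735/179; -3735/179 2884/179]
step 1: y = z − H·x̄ = [-20453/4654, -11769/2327]
step 1: S = H·P̄·Hᵀ + R = [713871/2327 769656/2327; 769656/2327 860244/2327]
step 1: K = P̄·Hᵀ·S⁻¹ = [-29733/259429 206027/518858; -217475/778287 25917/518858]
step 1: x' = x̄ + K·y = [566205/518858, 33013/778287]
step 1: P' = (I − K·H)·P̄ = [353640/259429 147613/259429; 147613/259429 121696/259429]

step 0: x' = [3937/4654, 135/4654], P' = [4713/2327 2238/2327; 2238/2327 1633/2327]
step 1: x' = [566205/518858, 33013/778287], P' = [353640/259429 147613/259429; 147613/259429 121696/259429]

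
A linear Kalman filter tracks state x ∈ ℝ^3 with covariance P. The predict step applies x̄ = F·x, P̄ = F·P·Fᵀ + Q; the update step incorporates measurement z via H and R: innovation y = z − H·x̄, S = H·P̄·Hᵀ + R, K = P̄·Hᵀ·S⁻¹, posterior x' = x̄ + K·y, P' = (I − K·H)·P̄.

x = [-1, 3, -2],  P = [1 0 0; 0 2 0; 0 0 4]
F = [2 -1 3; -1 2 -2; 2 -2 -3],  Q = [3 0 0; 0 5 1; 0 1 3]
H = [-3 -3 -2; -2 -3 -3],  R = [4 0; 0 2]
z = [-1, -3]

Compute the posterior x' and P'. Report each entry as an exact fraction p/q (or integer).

x̄ = F·x = [-11, 11, -2]
P̄ = F·P·Fᵀ + Q = [45 -30 -28; -30 30 15; -28 15 51]
y = z − H·x̄ = [-5, 2]
S = H·P̄·Hᵀ + R = [187 257; 257 485]
K = P̄·Hᵀ·S⁻¹ = [-16253/24646 12881/24646; 4725/24646 -6315/24646; 5939/24646 -10363/24646]
x' = x̄ + K·y = [-164079/24646, 234851/24646, -99713/24646]
P' = (I − K·H)·P̄ = [205849/24646 -260895/24646 115075/24646; -260895/24646 407505/24646 -229365/24646; 115075/24646 -229365/24646 159557/24646]

x' = [-164079/24646, 234851/24646, -99713/24646]
P' = [205849/24646 -260895/24646 115075/24646; -260895/24646 407505/24646 -229365/24646; 115075/24646 -229365/24646 159557/24646]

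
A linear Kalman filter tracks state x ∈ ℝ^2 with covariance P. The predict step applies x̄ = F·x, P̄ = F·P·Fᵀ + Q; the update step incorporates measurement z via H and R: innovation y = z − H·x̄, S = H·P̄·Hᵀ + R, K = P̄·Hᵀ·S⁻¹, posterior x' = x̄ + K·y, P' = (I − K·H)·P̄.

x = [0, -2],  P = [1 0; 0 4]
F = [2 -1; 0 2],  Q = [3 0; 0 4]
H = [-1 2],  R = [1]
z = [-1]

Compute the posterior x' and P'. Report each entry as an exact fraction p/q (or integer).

x' = [5/124, -16/31]
P' = [635/124 76/31; 76/31 44/31]

x̄ = F·x = [2, -4]
P̄ = F·P·Fᵀ + Q = [11 -8; -8 20]
y = z − H·x̄ = [9]
S = H·P̄·Hᵀ + R = [124]
K = P̄·Hᵀ·S⁻¹ = [-27/124; 12/31]
x' = x̄ + K·y = [5/124, -16/31]
P' = (I − K·H)·P̄ = [635/124 76/31; 76/31 44/31]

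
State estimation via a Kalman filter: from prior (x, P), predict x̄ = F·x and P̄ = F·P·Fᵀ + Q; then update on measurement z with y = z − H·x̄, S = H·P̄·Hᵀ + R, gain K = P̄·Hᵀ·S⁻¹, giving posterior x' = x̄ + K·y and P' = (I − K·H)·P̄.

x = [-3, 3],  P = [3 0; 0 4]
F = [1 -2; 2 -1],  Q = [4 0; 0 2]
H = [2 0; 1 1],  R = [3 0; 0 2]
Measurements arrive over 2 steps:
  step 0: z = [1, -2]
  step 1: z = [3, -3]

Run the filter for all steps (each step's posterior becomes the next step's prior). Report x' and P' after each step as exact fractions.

step 0: x̄ = F·x = [-9, -9]
step 0: P̄ = F·P·Fᵀ + Q = [23 14; 14 18]
step 0: y = z − H·x̄ = [19, 16]
step 0: S = H·P̄·Hᵀ + R = [95 74; 74 71]
step 0: K = P̄·Hᵀ·S⁻¹ = [176/423 37/423; -380/1269 968/1269]
step 0: x' = x̄ + K·y = [43/141, -1051/423]
step 0: P' = (I − K·H)·P̄ = [88/141 -190/423; -190/423 2506/1269]
step 1: x̄ = F·x = [2231/423, 1309/423]
step 1: P̄ = F·P·Fᵀ + Q = [18172/1269 9446/1269; 9446/1269 10492/1269]
step 1: y = z − H·x̄ = [-3193/423, -1603/141]
step 1: S = H·P̄·Hᵀ + R = [76495/1269 18412/423; 18412/423 5566/141]
step 1: K = P̄·Hᵀ·S⁻¹ = [116276/307693 41427/307693; -61040/307693 189771/307693]
step 1: x' = x̄ + K·y = [274164/307693, -744534/307693]
step 1: P' = (I − K·H)·P̄ = [174414/307693 -91560/307693; -91560/307693 471102/307693]

step 0: x' = [43/141, -1051/423], P' = [88/141 -190/423; -190/423 2506/1269]
step 1: x' = [274164/307693, -744534/307693], P' = [174414/307693 -91560/307693; -91560/307693 471102/307693]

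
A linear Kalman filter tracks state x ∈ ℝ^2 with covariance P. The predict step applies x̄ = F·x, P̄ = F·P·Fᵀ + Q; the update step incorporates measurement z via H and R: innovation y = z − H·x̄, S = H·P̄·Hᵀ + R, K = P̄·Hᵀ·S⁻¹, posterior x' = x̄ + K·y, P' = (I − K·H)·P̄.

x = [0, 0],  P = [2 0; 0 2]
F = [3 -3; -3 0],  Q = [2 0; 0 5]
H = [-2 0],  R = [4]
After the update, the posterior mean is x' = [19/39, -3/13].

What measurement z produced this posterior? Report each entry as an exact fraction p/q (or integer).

z = [-1]

x̄ = F·x = [0, 0]
P̄ = F·P·Fᵀ + Q = [38 -18; -18 23]
S = H·P̄·Hᵀ + R = [156]
K = P̄·Hᵀ·S⁻¹ = [-19/39; 3/13]
x' − x̄ = [19/39, -3/13] = K·y
y = (KᵀK)⁻¹·Kᵀ·(x' − x̄) = [-1]
z = y + H·x̄ = [-1] + [0] = [-1]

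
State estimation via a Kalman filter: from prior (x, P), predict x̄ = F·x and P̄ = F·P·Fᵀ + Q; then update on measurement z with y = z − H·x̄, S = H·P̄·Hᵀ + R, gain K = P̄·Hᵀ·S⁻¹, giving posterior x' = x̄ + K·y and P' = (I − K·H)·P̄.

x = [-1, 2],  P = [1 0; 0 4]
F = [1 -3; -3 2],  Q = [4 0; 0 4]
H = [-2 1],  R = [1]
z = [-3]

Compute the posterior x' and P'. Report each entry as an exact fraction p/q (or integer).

x̄ = F·x = [-7, 7]
P̄ = F·P·Fᵀ + Q = [41 -27; -27 29]
y = z − H·x̄ = [-24]
S = H·P̄·Hᵀ + R = [302]
K = P̄·Hᵀ·S⁻¹ = [-109/302; 83/302]
x' = x̄ + K·y = [251/151, 61/151]
P' = (I − K·H)·P̄ = [501/302 893/302; 893/302 1869/302]

x' = [251/151, 61/151]
P' = [501/302 893/302; 893/302 1869/302]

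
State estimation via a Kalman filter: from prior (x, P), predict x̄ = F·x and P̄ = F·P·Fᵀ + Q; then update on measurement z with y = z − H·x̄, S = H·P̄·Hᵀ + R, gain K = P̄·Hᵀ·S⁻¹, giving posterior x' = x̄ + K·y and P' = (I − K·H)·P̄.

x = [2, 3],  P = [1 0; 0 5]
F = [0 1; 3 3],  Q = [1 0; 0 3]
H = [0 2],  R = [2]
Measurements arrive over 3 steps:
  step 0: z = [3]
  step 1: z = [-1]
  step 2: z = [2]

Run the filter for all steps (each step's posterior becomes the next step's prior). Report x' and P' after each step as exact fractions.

step 0: x' = [-12/23, 186/115], P' = [48/23 3/23; 3/23 57/115]
step 1: x' = [9186/6691, -2910/6691], P' = [9196/6691 216/6691; 216/6691 3288/6691]
step 2: x' = [-159618/279325, 291462/279325], P' = [383557/279325 10512/279325; 10512/279325 136317/279325]

step 0: x̄ = F·x = [3, 15]
step 0: P̄ = F·P·Fᵀ + Q = [6 15; 15 57]
step 0: y = z − H·x̄ = [-27]
step 0: S = H·P̄·Hᵀ + R = [230]
step 0: K = P̄·Hᵀ·S⁻¹ = [3/23; 57/115]
step 0: x' = x̄ + K·y = [-12/23, 186/115]
step 0: P' = (I − K·H)·P̄ = [48/23 3/23; 3/23 57/115]
step 1: x̄ = F·x = [186/115, 378/115]
step 1: P̄ = F·P·Fᵀ + Q = [172/115 216/115; 216/115 3288/115]
step 1: y = z − H·x̄ = [-871/115]
step 1: S = H·P̄·Hᵀ + R = [13382/115]
step 1: K = P̄·Hᵀ·S⁻¹ = [216/6691; 3288/6691]
step 1: x' = x̄ + K·y = [9186/6691, -2910/6691]
step 1: P' = (I − K·H)·P̄ = [9196/6691 216/6691; 216/6691 3288/6691]
step 2: x̄ = F·x = [-2910/6691, 18828/6691]
step 2: P̄ = F·P·Fᵀ + Q = [9979/6691 10512/6691; 10512/6691 136317/6691]
step 2: y = z − H·x̄ = [-24274/6691]
step 2: S = H·P̄·Hᵀ + R = [558650/6691]
step 2: K = P̄·Hᵀ·S⁻¹ = [10512/279325; 136317/279325]
step 2: x' = x̄ + K·y = [-159618/279325, 291462/279325]
step 2: P' = (I − K·H)·P̄ = [383557/279325 10512/279325; 10512/279325 136317/279325]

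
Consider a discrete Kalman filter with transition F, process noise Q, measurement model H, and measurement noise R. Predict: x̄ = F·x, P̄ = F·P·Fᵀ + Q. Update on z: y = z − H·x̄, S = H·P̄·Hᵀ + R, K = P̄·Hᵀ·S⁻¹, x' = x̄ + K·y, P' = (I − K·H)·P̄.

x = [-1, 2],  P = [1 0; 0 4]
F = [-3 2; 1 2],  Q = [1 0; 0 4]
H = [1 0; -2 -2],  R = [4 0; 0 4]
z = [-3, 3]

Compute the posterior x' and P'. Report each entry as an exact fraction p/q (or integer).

x̄ = F·x = [7, 3]
P̄ = F·P·Fᵀ + Q = [26 13; 13 21]
y = z − H·x̄ = [-10, 23]
S = H·P̄·Hᵀ + R = [30 -78; -78 296]
K = P̄·Hᵀ·S⁻¹ = [403/699 -26/233; -364/699 -171/466]
x' = x̄ + K·y = [-931/699, -325/1398]
P' = (I − K·H)·P̄ = [1612/699 -1456/699; -1456/699 1969/699]

x' = [-931/699, -325/1398]
P' = [1612/699 -1456/699; -1456/699 1969/699]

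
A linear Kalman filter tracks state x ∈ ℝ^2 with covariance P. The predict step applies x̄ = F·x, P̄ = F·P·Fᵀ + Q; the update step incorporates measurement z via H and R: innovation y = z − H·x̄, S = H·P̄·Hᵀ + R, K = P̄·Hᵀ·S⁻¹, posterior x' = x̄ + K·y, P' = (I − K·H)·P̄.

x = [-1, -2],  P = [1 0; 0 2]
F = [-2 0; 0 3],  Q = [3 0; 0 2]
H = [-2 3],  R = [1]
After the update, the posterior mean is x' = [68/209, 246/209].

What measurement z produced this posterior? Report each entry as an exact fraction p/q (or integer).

x̄ = F·x = [2, -6]
P̄ = F·P·Fᵀ + Q = [7 0; 0 20]
S = H·P̄·Hᵀ + R = [209]
K = P̄·Hᵀ·S⁻¹ = [-14/209; 60/209]
x' − x̄ = [-350/209, 1500/209] = K·y
y = (KᵀK)⁻¹·Kᵀ·(x' − x̄) = [25]
z = y + H·x̄ = [25] + [-22] = [3]

z = [3]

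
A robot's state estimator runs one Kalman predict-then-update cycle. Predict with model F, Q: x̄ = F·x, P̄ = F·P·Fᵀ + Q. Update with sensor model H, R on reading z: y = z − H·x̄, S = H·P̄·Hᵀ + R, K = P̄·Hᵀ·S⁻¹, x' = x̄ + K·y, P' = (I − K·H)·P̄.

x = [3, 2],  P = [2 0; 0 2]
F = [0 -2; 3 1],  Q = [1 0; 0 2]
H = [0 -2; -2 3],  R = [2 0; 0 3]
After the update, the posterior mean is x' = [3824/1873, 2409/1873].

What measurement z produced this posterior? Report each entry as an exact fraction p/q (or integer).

x̄ = F·x = [-4, 11]
P̄ = F·P·Fᵀ + Q = [9 -4; -4 22]
S = H·P̄·Hᵀ + R = [90 -148; -148 285]
K = P̄·Hᵀ·S⁻¹ = [-1080/1873 -758/1873; -794/1873 74/1873]
x' − x̄ = [11316/1873, -18194/1873] = K·y
y = (KᵀK)⁻¹·Kᵀ·(x' − x̄) = [19, -42]
z = y + H·x̄ = [19, -42] + [-22, 41] = [-3, -1]

z = [-3, -1]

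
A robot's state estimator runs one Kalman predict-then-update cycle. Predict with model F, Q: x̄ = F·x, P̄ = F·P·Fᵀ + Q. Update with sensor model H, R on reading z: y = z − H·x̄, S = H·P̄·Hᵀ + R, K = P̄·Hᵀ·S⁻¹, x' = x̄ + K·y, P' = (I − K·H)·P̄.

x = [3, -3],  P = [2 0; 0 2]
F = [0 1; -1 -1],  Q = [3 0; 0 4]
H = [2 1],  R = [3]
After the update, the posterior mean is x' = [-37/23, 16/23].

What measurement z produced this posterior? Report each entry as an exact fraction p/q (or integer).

z = [-2]

x̄ = F·x = [-3, 0]
P̄ = F·P·Fᵀ + Q = [5 -2; -2 8]
S = H·P̄·Hᵀ + R = [23]
K = P̄·Hᵀ·S⁻¹ = [8/23; 4/23]
x' − x̄ = [32/23, 16/23] = K·y
y = (KᵀK)⁻¹·Kᵀ·(x' − x̄) = [4]
z = y + H·x̄ = [4] + [-6] = [-2]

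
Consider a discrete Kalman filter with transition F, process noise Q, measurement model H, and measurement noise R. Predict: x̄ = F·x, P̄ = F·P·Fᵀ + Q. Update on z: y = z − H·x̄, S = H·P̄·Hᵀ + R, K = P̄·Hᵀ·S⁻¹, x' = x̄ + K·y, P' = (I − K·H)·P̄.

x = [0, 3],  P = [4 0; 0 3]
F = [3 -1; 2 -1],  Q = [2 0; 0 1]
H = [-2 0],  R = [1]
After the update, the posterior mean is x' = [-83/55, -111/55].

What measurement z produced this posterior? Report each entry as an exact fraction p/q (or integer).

z = [3]

x̄ = F·x = [-3, -3]
P̄ = F·P·Fᵀ + Q = [41 27; 27 20]
S = H·P̄·Hᵀ + R = [165]
K = P̄·Hᵀ·S⁻¹ = [-82/165; -18/55]
x' − x̄ = [82/55, 54/55] = K·y
y = (KᵀK)⁻¹·Kᵀ·(x' − x̄) = [-3]
z = y + H·x̄ = [-3] + [6] = [3]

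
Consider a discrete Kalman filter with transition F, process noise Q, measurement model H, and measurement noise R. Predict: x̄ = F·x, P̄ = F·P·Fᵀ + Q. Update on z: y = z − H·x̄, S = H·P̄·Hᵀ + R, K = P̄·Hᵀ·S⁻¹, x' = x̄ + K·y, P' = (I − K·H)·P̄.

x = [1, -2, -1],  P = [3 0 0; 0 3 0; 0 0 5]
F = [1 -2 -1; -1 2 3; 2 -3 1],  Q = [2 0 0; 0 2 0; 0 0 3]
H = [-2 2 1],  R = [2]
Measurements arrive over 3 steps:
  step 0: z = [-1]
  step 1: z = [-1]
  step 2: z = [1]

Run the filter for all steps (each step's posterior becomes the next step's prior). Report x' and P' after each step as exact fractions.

step 0: x' = [1378/513, -604/513, 379/57], P' = [4061/513 -515/513 998/57; -515/513 1181/513 -338/57; 998/57 -338/57 890/19]
step 1: x' = [349428/354035, -180594/354035, 718727/354035], P' = [5215963/1416140 1035341/1416140 4106501/708070; 1035341/1416140 2320987/1416140 -845333/708070; 4106501/708070 -845333/708070 5144957/354035]
step 2: x' = [1065972631/1307058703, 153448775/1307058703, 3168207871/1307058703], P' = [4546861969/1307058703 949925977/1307058703 7021915186/1307058703; 949925977/1307058703 2143930065/1307058703 -1574694906/1307058703; 7021915186/1307058703 -1574694906/1307058703 17831132894/1307058703]

step 0: x̄ = F·x = [6, -8, 7]
step 0: P̄ = F·P·Fᵀ + Q = [22 -30 19; -30 62 -9; 19 -9 47]
step 0: y = z − H·x̄ = [20]
step 0: S = H·P̄·Hᵀ + R = [513]
step 0: K = P̄·Hᵀ·S⁻¹ = [-85/513; 175/513; -1/57]
step 0: x' = x̄ + K·y = [1378/513, -604/513, 379/57]
step 0: P' = (I − K·H)·P̄ = [4061/513 -515/513 998/57; -515/513 1181/513 -338/57; 998/57 -338/57 890/19]
step 1: x̄ = F·x = [-275/171, 2549/171, 7979/513]
step 1: P̄ = F·P·Fᵀ + Q = [641/57 -2519/57 -5747/171; -2519/57 15305/57 39827/171; -5747/171 39827/171 112802/513]
step 1: y = z − H·x̄ = [-25436/513]
step 1: S = H·P̄·Hᵀ + R = [1416140/513]
step 1: K = P̄·Hᵀ·S⁻¹ = [-74121/1416140; 440313/1416140; 193123/708070]
step 1: x' = x̄ + K·y = [349428/354035, -180594/354035, 718727/354035]
step 1: P' = (I − K·H)·P̄ = [5215963/1416140 1035341/1416140 4106501/708070; 1035341/1416140 2320987/1416140 -845333/708070; 4106501/708070 -845333/708070 5144957/354035]
step 2: x̄ = F·x = [-8111/354035, 26283/6437, 391873/70807]
step 2: P̄ = F·P·Fᵀ + Q = [10581987/1416140 -467649/25748 -2674607/283228; -467649/25748 2342605/25748 1773249/25748; -2674607/283228 1773249/25748 19430579/283228]
step 2: y = z − H·x̄ = [-4512682/354035]
step 2: S = H·P̄·Hᵀ + R = [1307058703/1416140]
step 2: K = P̄·Hᵀ·S⁻¹ = [-85978399/1307058703; 406656635/1307058703; 318956355/1307058703]
step 2: x' = x̄ + K·y = [1065972631/1307058703, 153448775/1307058703, 3168207871/1307058703]
step 2: P' = (I − K·H)·P̄ = [4546861969/1307058703 949925977/1307058703 7021915186/1307058703; 949925977/1307058703 2143930065/1307058703 -1574694906/1307058703; 7021915186/1307058703 -1574694906/1307058703 17831132894/1307058703]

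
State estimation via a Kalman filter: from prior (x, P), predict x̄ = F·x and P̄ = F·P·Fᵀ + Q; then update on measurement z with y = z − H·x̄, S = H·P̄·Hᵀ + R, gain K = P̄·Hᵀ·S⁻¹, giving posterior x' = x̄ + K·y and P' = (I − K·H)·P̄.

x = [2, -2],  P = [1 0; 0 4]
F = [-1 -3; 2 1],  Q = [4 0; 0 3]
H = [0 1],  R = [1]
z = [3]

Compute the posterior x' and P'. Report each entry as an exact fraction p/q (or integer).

x̄ = F·x = [4, 2]
P̄ = F·P·Fᵀ + Q = [41 -14; -14 11]
y = z − H·x̄ = [1]
S = H·P̄·Hᵀ + R = [12]
K = P̄·Hᵀ·S⁻¹ = [-7/6; 11/12]
x' = x̄ + K·y = [17/6, 35/12]
P' = (I − K·H)·P̄ = [74/3 -7/6; -7/6 11/12]

x' = [17/6, 35/12]
P' = [74/3 -7/6; -7/6 11/12]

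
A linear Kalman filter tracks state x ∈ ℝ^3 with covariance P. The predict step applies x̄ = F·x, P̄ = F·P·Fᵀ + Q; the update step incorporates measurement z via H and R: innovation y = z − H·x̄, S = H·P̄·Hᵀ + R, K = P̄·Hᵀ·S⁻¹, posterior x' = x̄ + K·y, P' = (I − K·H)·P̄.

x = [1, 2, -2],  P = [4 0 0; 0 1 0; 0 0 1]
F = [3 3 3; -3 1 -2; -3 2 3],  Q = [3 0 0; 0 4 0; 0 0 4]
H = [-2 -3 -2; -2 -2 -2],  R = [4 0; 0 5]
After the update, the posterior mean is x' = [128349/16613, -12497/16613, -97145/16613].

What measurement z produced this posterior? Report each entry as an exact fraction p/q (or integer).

z = [-1, -3]

x̄ = F·x = [3, 3, -5]
P̄ = F·P·Fᵀ + Q = [57 -39 -21; -39 45 32; -21 32 53]
S = H·P̄·Hᵀ + R = [597 472; 472 401]
K = P̄·Hᵀ·S⁻¹ = [15213/16613 -17658/16613; -12649/16613 11740/16613; -3744/16613 -896/16613]
x' − x̄ = [78510/16613, -62336/16613, -14080/16613] = K·y
y = (KᵀK)⁻¹·Kᵀ·(x' − x̄) = [4, -1]
z = y + H·x̄ = [4, -1] + [-5, -2] = [-1, -3]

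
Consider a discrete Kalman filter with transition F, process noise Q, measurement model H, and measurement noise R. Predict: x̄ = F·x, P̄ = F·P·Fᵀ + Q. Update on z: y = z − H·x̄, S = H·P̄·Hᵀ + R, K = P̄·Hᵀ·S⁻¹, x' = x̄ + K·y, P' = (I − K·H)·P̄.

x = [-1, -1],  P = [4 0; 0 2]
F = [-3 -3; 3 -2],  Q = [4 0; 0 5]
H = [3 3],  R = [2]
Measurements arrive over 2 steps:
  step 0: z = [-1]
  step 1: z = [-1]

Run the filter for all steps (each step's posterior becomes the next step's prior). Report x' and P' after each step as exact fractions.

step 0: x' = [1566/533, -1733/533], P' = [20510/533 -20442/533; -20442/533 20492/533]
step 1: x' = [3945147/4654939, -5479108/4654939], P' = [27754450/4654939 -27748686/4654939; -27748686/4654939 28777116/4654939]

step 0: x̄ = F·x = [6, -1]
step 0: P̄ = F·P·Fᵀ + Q = [58 -24; -24 49]
step 0: y = z − H·x̄ = [-16]
step 0: S = H·P̄·Hᵀ + R = [533]
step 0: K = P̄·Hᵀ·S⁻¹ = [102/533; 75/533]
step 0: x' = x̄ + K·y = [1566/533, -1733/533]
step 0: P' = (I − K·H)·P̄ = [20510/533 -20442/533; -20442/533 20492/533]
step 1: x̄ = F·x = [501/533, 628/41]
step 1: P̄ = F·P·Fᵀ + Q = [3194/533 -24/41; -24/41 39579/41]
step 1: y = z − H·x̄ = [-26528/533]
step 1: S = H·P̄·Hᵀ + R = [4654939/533]
step 1: K = P̄·Hᵀ·S⁻¹ = [8646/4654939; 1542645/4654939]
step 1: x' = x̄ + K·y = [3945147/4654939, -5479108/4654939]
step 1: P' = (I − K·H)·P̄ = [27754450/4654939 -27748686/4654939; -27748686/4654939 28777116/4654939]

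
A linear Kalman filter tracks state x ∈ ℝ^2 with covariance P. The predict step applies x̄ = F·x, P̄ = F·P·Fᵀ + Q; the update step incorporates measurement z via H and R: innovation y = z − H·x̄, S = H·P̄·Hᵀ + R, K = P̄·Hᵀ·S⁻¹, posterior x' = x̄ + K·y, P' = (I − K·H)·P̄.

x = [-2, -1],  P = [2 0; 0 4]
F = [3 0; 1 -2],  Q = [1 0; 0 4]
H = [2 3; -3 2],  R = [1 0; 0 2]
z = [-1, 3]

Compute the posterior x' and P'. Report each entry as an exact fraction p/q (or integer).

x̄ = F·x = [-6, 0]
P̄ = F·P·Fᵀ + Q = [19 6; 6 22]
y = z − H·x̄ = [11, -15]
S = H·P̄·Hᵀ + R = [347 -12; -12 189]
K = P̄·Hᵀ·S⁻¹ = [1116/7271 -4981/21813; 5018/21813 9958/65439]
x' = x̄ + K·y = [-6445/7271, 5408/21813]
P' = (I − K·H)·P̄ = [938/7271 -760/21813; -760/21813 6538/65439]

x' = [-6445/7271, 5408/21813]
P' = [938/7271 -760/21813; -760/21813 6538/65439]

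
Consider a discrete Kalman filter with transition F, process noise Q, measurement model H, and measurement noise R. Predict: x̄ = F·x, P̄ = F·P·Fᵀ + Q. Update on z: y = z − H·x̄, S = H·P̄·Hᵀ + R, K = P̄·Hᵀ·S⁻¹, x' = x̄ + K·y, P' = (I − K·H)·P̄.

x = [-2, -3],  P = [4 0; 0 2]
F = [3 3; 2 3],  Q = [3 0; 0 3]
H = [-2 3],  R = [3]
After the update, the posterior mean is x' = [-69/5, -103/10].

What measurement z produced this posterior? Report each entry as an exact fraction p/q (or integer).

x̄ = F·x = [-15, -13]
P̄ = F·P·Fᵀ + Q = [57 42; 42 37]
S = H·P̄·Hᵀ + R = [60]
K = P̄·Hᵀ·S⁻¹ = [1/5; 9/20]
x' − x̄ = [6/5, 27/10] = K·y
y = (KᵀK)⁻¹·Kᵀ·(x' − x̄) = [6]
z = y + H·x̄ = [6] + [-9] = [-3]

z = [-3]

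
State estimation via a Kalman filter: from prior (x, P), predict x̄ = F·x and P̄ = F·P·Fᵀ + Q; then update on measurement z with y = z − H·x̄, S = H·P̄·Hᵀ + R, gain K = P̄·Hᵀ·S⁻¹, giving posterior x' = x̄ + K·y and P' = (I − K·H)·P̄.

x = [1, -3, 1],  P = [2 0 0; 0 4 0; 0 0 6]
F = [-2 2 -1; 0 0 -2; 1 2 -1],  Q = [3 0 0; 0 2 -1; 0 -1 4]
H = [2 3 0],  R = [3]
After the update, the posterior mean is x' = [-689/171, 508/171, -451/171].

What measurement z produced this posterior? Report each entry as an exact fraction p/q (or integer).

z = [1]

x̄ = F·x = [-9, -2, -6]
P̄ = F·P·Fᵀ + Q = [33 12 18; 12 26 11; 18 11 28]
S = H·P̄·Hᵀ + R = [513]
K = P̄·Hᵀ·S⁻¹ = [34/171; 34/171; 23/171]
x' − x̄ = [850/171, 850/171, 575/171] = K·y
y = (KᵀK)⁻¹·Kᵀ·(x' − x̄) = [25]
z = y + H·x̄ = [25] + [-24] = [1]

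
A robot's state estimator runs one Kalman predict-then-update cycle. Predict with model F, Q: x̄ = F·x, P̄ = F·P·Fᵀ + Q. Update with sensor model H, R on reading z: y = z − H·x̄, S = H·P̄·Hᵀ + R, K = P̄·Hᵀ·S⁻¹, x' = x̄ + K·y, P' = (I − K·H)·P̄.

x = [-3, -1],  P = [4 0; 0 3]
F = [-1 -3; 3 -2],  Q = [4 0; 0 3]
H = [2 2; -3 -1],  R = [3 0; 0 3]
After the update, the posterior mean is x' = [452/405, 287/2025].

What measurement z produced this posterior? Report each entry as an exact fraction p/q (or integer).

x̄ = F·x = [6, -7]
P̄ = F·P·Fᵀ + Q = [35 6; 6 51]
S = H·P̄·Hᵀ + R = [395 -360; -360 405]
K = P̄·Hᵀ·S⁻¹ = [-2/9 -191/405; 158/225 919/2025]
x' − x̄ = [-1978/405, 14462/2025] = K·y
y = (KᵀK)⁻¹·Kᵀ·(x' − x̄) = [5, 8]
z = y + H·x̄ = [5, 8] + [-2, -11] = [3, -3]

z = [3, -3]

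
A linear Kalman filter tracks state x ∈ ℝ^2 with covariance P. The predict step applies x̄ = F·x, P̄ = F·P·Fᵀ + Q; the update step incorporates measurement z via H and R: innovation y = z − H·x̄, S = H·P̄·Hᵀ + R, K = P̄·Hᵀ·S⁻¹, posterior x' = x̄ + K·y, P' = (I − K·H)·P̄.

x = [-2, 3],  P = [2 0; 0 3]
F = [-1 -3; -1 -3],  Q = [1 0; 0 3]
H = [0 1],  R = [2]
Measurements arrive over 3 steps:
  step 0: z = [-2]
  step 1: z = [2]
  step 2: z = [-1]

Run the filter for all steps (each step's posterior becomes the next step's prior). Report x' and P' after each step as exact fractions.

step 0: x' = [-93/34, -39/17], P' = [179/34 29/17; 29/17 32/17]
step 1: x' = [3841/1273, 3064/1273], P' = [6788/1273 2206/1273; 2206/1273 2410/1273]
step 2: x' = [-106879/48079, -71599/48079], P' = [256649/48079 83428/48079; 83428/48079 91066/48079]

step 0: x̄ = F·x = [-7, -7]
step 0: P̄ = F·P·Fᵀ + Q = [30 29; 29 32]
step 0: y = z − H·x̄ = [5]
step 0: S = H·P̄·Hᵀ + R = [34]
step 0: K = P̄·Hᵀ·S⁻¹ = [29/34; 16/17]
step 0: x' = x̄ + K·y = [-93/34, -39/17]
step 0: P' = (I − K·H)·P̄ = [179/34 29/17; 29/17 32/17]
step 1: x̄ = F·x = [327/34, 327/34]
step 1: P̄ = F·P·Fᵀ + Q = [1137/34 1103/34; 1103/34 1205/34]
step 1: y = z − H·x̄ = [-259/34]
step 1: S = H·P̄·Hᵀ + R = [1273/34]
step 1: K = P̄·Hᵀ·S⁻¹ = [1103/1273; 1205/1273]
step 1: x' = x̄ + K·y = [3841/1273, 3064/1273]
step 1: P' = (I − K·H)·P̄ = [6788/1273 2206/1273; 2206/1273 2410/1273]
step 2: x̄ = F·x = [-13033/1273, -13033/1273]
step 2: P̄ = F·P·Fᵀ + Q = [42987/1273 41714/1273; 41714/1273 45533/1273]
step 2: y = z − H·x̄ = [11760/1273]
step 2: S = H·P̄·Hᵀ + R = [48079/1273]
step 2: K = P̄·Hᵀ·S⁻¹ = [41714/48079; 45533/48079]
step 2: x' = x̄ + K·y = [-106879/48079, -71599/48079]
step 2: P' = (I − K·H)·P̄ = [256649/48079 83428/48079; 83428/48079 91066/48079]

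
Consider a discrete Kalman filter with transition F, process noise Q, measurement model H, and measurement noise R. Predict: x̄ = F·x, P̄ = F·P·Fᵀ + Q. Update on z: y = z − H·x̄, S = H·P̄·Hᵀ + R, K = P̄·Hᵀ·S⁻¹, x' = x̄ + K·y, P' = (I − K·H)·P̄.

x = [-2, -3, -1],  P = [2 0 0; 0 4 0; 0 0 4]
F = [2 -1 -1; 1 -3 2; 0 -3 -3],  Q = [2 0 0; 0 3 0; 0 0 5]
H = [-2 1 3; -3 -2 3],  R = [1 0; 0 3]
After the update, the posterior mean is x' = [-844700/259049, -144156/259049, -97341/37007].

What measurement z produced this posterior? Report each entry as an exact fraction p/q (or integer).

x̄ = F·x = [0, 5, 12]
P̄ = F·P·Fᵀ + Q = [18 8 24; 8 57 12; 24 12 77]
S = H·P̄·Hᵀ + R = [575 299; 299 606]
K = P̄·Hᵀ·S⁻¹ = [26066/259049 -522/11263; 77160/259049 -3551/11263; 11115/37007 120/1609]
x' − x̄ = [-844700/259049, -1439401/259049, -541425/37007] = K·y
y = (KᵀK)⁻¹·Kᵀ·(x' − x̄) = [-43, -23]
z = y + H·x̄ = [-43, -23] + [41, 26] = [-2, 3]

z = [-2, 3]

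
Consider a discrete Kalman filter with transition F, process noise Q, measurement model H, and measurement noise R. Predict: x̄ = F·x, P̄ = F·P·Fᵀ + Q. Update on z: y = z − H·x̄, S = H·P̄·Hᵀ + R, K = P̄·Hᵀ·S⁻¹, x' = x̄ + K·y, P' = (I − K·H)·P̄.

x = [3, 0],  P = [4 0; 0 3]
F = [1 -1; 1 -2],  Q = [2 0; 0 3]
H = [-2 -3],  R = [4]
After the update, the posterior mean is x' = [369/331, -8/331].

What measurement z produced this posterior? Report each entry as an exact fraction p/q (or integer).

z = [-2]

x̄ = F·x = [3, 3]
P̄ = F·P·Fᵀ + Q = [9 10; 10 19]
S = H·P̄·Hᵀ + R = [331]
K = P̄·Hᵀ·S⁻¹ = [-48/331; -77/331]
x' − x̄ = [-624/331, -1001/331] = K·y
y = (KᵀK)⁻¹·Kᵀ·(x' − x̄) = [13]
z = y + H·x̄ = [13] + [-15] = [-2]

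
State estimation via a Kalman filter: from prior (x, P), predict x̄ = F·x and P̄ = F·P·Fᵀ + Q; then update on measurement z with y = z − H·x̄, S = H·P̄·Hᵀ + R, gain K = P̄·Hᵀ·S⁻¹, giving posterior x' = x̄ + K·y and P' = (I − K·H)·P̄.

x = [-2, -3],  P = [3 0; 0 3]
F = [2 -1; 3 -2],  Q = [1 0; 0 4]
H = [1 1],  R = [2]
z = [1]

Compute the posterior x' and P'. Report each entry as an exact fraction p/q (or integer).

x̄ = F·x = [-1, 0]
P̄ = F·P·Fᵀ + Q = [16 24; 24 43]
y = z − H·x̄ = [2]
S = H·P̄·Hᵀ + R = [109]
K = P̄·Hᵀ·S⁻¹ = [40/109; 67/109]
x' = x̄ + K·y = [-29/109, 134/109]
P' = (I − K·H)·P̄ = [144/109 -64/109; -64/109 198/109]

x' = [-29/109, 134/109]
P' = [144/109 -64/109; -64/109 198/109]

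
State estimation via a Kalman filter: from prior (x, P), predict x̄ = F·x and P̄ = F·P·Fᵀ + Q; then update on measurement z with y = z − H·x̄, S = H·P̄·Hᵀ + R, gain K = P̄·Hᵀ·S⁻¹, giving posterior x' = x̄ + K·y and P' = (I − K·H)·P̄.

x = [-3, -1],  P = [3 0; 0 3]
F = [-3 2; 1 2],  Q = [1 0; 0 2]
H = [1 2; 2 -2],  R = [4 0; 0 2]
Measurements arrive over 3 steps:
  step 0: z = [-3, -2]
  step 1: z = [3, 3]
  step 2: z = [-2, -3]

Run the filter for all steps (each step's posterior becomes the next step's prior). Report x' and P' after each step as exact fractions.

step 0: x̄ = F·x = [7, -5]
step 0: P̄ = F·P·Fᵀ + Q = [40 3; 3 17]
step 0: y = z − H·x̄ = [0, -26]
step 0: S = H·P̄·Hᵀ + R = [124 18; 18 206]
step 0: K = P̄·Hᵀ·S⁻¹ = [2036/6305 2087/6305; 4063/12610 -2069/12610]
step 0: x' = x̄ + K·y = [-779/485, -356/485]
step 0: P' = (I − K·H)·P̄ = [4106/6305 2019/6305; 2019/6305 6107/12610]
step 1: x̄ = F·x = [325/97, -1491/485]
step 1: P̄ = F·P·Fᵀ + Q = [6249/1261 -1636/1261; -1636/1261 37006/6305]
step 1: y = z − H·x̄ = [2812/485, -4777/485]
step 1: S = H·P̄·Hᵀ + R = [13213/485 -7838/485; -7838/485 351054/6305]
step 1: K = P̄·Hᵀ·S⁻¹ = [1051529/3958589 1194344/3958589; 1102476/3958589 -699066/3958589]
step 1: x' = x̄ + K·y = [7596341/3958589, 1107927/3958589]
step 1: P' = (I − K·H)·P̄ = [2198268/3958589 1003924/3958589; 1003924/3958589 1702990/3958589]
step 2: x̄ = F·x = [-20573169/3958589, 9812195/3958589]
step 2: P̄ = F·P·Fᵀ + Q = [18507873/3958589 -3798540/3958589; -3798540/3958589 20943102/3958589]
step 2: y = z − H·x̄ = [-6968399/3958589, 48894961/3958589]
step 2: S = H·P̄·Hᵀ + R = [102920477/3958589 -54353742/3958589; -54353742/3958589 196109398/3958589]
step 2: K = P̄·Hᵀ·S⁻¹ = [576541677/2176197569 654856536/2176197569; 603718548/2176197569 -381782010/2176197569]
step 2: x' = x̄ + K·y = [-4236274092/2176197569, -384200863/2176197569]
step 2: P' = (I − K·H)·P̄ = [1205293260/2176197569 550436724/2176197569; 550436724/2176197569 932218734/2176197569]

step 0: x' = [-779/485, -356/485], P' = [4106/6305 2019/6305; 2019/6305 6107/12610]
step 1: x' = [7596341/3958589, 1107927/3958589], P' = [2198268/3958589 1003924/3958589; 1003924/3958589 1702990/3958589]
step 2: x' = [-4236274092/2176197569, -384200863/2176197569], P' = [1205293260/2176197569 550436724/2176197569; 550436724/2176197569 932218734/2176197569]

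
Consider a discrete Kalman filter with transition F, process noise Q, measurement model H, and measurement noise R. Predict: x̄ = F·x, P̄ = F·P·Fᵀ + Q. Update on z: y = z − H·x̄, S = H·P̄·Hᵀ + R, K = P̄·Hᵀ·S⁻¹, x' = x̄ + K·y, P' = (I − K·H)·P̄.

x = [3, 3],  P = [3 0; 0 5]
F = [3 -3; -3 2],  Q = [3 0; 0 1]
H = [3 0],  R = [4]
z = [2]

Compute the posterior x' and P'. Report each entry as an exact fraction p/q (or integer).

x̄ = F·x = [0, -3]
P̄ = F·P·Fᵀ + Q = [75 -57; -57 48]
y = z − H·x̄ = [2]
S = H·P̄·Hᵀ + R = [679]
K = P̄·Hᵀ·S⁻¹ = [225/679; -171/679]
x' = x̄ + K·y = [450/679, -2379/679]
P' = (I − K·H)·P̄ = [300/679 -228/679; -228/679 3351/679]

x' = [450/679, -2379/679]
P' = [300/679 -228/679; -228/679 3351/679]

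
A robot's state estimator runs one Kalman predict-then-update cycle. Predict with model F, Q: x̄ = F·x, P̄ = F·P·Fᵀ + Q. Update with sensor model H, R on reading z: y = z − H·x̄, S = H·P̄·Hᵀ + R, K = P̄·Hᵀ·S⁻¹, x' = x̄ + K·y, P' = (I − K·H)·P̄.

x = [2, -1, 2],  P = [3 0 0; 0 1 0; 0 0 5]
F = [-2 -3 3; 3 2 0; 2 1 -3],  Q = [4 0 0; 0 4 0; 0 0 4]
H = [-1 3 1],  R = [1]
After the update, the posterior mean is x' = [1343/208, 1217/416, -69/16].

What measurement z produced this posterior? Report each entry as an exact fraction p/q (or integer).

z = [-2]

x̄ = F·x = [5, 4, -3]
P̄ = F·P·Fᵀ + Q = [70 -24 -60; -24 35 20; -60 20 62]
S = H·P̄·Hᵀ + R = [832]
K = P̄·Hᵀ·S⁻¹ = [-101/416; 149/832; 7/32]
x' − x̄ = [303/208, -447/416, -21/16] = K·y
y = (KᵀK)⁻¹·Kᵀ·(x' − x̄) = [-6]
z = y + H·x̄ = [-6] + [4] = [-2]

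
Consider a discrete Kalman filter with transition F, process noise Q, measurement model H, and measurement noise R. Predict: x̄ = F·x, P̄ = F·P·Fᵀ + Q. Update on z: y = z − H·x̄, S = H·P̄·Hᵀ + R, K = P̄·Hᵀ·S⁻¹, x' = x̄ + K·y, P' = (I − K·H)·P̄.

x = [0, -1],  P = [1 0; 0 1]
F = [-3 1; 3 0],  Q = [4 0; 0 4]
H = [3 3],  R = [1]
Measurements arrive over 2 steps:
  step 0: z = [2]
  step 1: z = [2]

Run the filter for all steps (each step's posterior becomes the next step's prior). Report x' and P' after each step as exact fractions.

step 0: x̄ = F·x = [-1, 0]
step 0: P̄ = F·P·Fᵀ + Q = [14 -9; -9 13]
step 0: y = z − H·x̄ = [5]
step 0: S = H·P̄·Hᵀ + R = [82]
step 0: K = P̄·Hᵀ·S⁻¹ = [15/82; 6/41]
step 0: x' = x̄ + K·y = [-7/82, 30/41]
step 0: P' = (I − K·H)·P̄ = [923/82 -459/41; -459/41 461/41]
step 1: x̄ = F·x = [81/82, -21/82]
step 1: P̄ = F·P·Fᵀ + Q = [15065/82 -11061/82; -11061/82 8635/82]
step 1: y = z − H·x̄ = [-8/41]
step 1: S = H·P̄·Hᵀ + R = [7142/41]
step 1: K = P̄·Hᵀ·S⁻¹ = [3003/3571; -3639/7142]
step 1: x' = x̄ + K·y = [5883/7142, -1119/7142]
step 1: P' = (I − K·H)·P̄ = [432319/7142 -430317/7142; -430317/7142 214552/3571]

step 0: x' = [-7/82, 30/41], P' = [923/82 -459/41; -459/41 461/41]
step 1: x' = [5883/7142, -1119/7142], P' = [432319/7142 -430317/7142; -430317/7142 214552/3571]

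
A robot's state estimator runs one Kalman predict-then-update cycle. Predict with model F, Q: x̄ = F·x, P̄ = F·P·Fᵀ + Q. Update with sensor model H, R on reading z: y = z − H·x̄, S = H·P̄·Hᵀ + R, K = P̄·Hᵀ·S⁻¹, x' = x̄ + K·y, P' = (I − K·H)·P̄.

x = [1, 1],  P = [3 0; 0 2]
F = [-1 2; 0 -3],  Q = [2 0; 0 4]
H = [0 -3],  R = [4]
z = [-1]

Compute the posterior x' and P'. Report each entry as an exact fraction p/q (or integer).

x' = [-79/101, 27/101]
P' = [665/101 -24/101; -24/101 44/101]

x̄ = F·x = [1, -3]
P̄ = F·P·Fᵀ + Q = [13 -12; -12 22]
y = z − H·x̄ = [-10]
S = H·P̄·Hᵀ + R = [202]
K = P̄·Hᵀ·S⁻¹ = [18/101; -33/101]
x' = x̄ + K·y = [-79/101, 27/101]
P' = (I − K·H)·P̄ = [665/101 -24/101; -24/101 44/101]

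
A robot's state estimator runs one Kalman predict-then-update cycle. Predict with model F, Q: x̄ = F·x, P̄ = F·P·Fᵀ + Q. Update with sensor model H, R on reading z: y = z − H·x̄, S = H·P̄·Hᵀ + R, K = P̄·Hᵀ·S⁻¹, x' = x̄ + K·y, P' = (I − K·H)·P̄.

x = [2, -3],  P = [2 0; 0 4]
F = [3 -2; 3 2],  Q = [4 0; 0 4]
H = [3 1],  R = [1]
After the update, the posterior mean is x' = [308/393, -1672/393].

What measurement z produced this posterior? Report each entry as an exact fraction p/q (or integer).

z = [-2]

x̄ = F·x = [12, 0]
P̄ = F·P·Fᵀ + Q = [38 2; 2 38]
S = H·P̄·Hᵀ + R = [393]
K = P̄·Hᵀ·S⁻¹ = [116/393; 44/393]
x' − x̄ = [-4408/393, -1672/393] = K·y
y = (KᵀK)⁻¹·Kᵀ·(x' − x̄) = [-38]
z = y + H·x̄ = [-38] + [36] = [-2]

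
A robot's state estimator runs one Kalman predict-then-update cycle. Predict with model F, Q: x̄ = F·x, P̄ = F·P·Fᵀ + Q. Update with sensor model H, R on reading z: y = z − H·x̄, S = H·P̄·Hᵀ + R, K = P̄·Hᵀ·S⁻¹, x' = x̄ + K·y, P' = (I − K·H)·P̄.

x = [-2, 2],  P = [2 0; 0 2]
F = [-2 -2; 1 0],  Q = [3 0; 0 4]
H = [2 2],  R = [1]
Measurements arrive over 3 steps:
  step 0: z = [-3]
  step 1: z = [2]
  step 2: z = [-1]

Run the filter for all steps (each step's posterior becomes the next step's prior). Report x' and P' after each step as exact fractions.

step 0: x̄ = F·x = [0, -2]
step 0: P̄ = F·P·Fᵀ + Q = [19 -4; -4 6]
step 0: y = z − H·x̄ = [1]
step 0: S = H·P̄·Hᵀ + R = [69]
step 0: K = P̄·Hᵀ·S⁻¹ = [10/23; 4/69]
step 0: x' = x̄ + K·y = [10/23, -134/69]
step 0: P' = (I − K·H)·P̄ = [137/23 -132/23; -132/23 398/69]
step 1: x̄ = F·x = [208/69, 10/23]
step 1: P̄ = F·P·Fᵀ + Q = [275/69 -10/23; -10/23 229/23]
step 1: y = z − H·x̄ = [-338/69]
step 1: S = H·P̄·Hᵀ + R = [3677/69]
step 1: K = P̄·Hᵀ·S⁻¹ = [490/3677; 1314/3677]
step 1: x' = x̄ + K·y = [8684/3677, -4838/3677]
step 1: P' = (I − K·H)·P̄ = [11175/3677 -10930/3677; -10930/3677 11587/3677]
step 2: x̄ = F·x = [-7692/3677, 8684/3677]
step 2: P̄ = F·P·Fᵀ + Q = [14639/3677 -490/3677; -490/3677 25883/3677]
step 2: y = z − H·x̄ = [-5661/3677]
step 2: S = H·P̄·Hᵀ + R = [161845/3677]
step 2: K = P̄·Hᵀ·S⁻¹ = [28298/161845; 50786/161845]
step 2: x' = x̄ + K·y = [-382134/161845, 304042/161845]
step 2: P' = (I − K·H)·P̄ = [426563/161845 -412414/161845; -412414/161845 437807/161845]

step 0: x' = [10/23, -134/69], P' = [137/23 -132/23; -132/23 398/69]
step 1: x' = [8684/3677, -4838/3677], P' = [11175/3677 -10930/3677; -10930/3677 11587/3677]
step 2: x' = [-382134/161845, 304042/161845], P' = [426563/161845 -412414/161845; -412414/161845 437807/161845]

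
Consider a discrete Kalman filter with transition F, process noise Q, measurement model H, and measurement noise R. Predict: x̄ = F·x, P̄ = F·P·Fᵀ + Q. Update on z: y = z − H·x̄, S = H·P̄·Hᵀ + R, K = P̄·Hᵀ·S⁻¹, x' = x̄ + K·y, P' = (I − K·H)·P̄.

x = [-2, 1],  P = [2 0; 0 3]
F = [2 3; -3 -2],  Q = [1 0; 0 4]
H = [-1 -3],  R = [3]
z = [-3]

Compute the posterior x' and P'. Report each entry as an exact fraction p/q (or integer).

x̄ = F·x = [-1, 4]
P̄ = F·P·Fᵀ + Q = [36 -30; -30 34]
y = z − H·x̄ = [8]
S = H·P̄·Hᵀ + R = [165]
K = P̄·Hᵀ·S⁻¹ = [18/55; -24/55]
x' = x̄ + K·y = [89/55, 28/55]
P' = (I − K·H)·P̄ = [1008/55 -354/55; -354/55 142/55]

x' = [89/55, 28/55]
P' = [1008/55 -354/55; -354/55 142/55]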